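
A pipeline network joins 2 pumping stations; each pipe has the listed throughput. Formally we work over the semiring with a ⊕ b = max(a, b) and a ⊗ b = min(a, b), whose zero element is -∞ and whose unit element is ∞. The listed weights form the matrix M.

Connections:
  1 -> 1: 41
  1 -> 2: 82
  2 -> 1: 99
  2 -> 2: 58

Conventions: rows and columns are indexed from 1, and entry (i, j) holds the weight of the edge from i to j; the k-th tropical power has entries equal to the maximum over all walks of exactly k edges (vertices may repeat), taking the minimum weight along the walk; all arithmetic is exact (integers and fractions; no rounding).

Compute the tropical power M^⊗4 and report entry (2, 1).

M^⊗2:
  [82, 58]
  [58, 82]
M^⊗3:
  [58, 82]
  [82, 58]
M^⊗4:
  [82, 58]
  [58, 82]
Key observation: the optimum is the walk 2->1->2->2->1, with weight 99 min 82 min 58 min 99 = 58.
Optimal value attained by: walk 2->1->2->2->1.
Answer: (M^⊗4)[2][1] = 58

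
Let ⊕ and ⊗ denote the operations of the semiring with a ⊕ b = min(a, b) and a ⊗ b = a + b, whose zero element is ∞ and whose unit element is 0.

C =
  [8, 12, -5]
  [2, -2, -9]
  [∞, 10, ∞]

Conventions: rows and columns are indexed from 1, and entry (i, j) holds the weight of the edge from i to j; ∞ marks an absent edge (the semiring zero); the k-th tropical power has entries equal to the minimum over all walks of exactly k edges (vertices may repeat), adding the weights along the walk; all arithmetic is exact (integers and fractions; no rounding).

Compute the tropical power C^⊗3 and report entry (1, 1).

C^⊗2:
  [14, 5, 3]
  [0, -4, -11]
  [12, 8, 1]
C^⊗3:
  [7, 3, -4]
  [-2, -6, -13]
  [10, 6, -1]
Key observation: the optimum is the walk 1->3->2->1, with weight (-5) + 10 + 2 = 7.
Optimal value attained by: walk 1->3->2->1.
Answer: (C^⊗3)[1][1] = 7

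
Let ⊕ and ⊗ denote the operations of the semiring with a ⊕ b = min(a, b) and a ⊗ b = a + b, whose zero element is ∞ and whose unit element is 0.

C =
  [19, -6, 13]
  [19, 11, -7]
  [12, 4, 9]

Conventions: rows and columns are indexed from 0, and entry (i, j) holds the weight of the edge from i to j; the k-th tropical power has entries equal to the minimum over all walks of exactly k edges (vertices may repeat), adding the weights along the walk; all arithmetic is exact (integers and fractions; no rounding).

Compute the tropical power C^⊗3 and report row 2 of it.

C^⊗2:
  [13, 5, -13]
  [5, -3, 2]
  [21, 6, -3]
C^⊗3:
  [-1, -9, -4]
  [14, -1, -10]
  [9, 1, -1]
Answer: row 2 of C^⊗3 = [9, 1, -1]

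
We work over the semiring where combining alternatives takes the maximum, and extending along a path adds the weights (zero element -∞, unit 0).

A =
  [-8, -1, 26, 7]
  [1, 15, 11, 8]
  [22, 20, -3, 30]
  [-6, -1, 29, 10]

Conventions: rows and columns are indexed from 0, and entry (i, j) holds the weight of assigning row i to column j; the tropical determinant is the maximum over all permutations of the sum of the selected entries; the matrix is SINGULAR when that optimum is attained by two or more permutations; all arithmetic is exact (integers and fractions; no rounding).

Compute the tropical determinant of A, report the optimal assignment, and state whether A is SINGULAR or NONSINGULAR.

σ = (0, 1, 2, 3): (-8) + 15 + (-3) + 10 = 14
σ = (0, 1, 3, 2): (-8) + 15 + 30 + 29 = 66
σ = (0, 2, 1, 3): (-8) + 11 + 20 + 10 = 33
σ = (0, 2, 3, 1): (-8) + 11 + 30 + (-1) = 32
σ = (0, 3, 1, 2): (-8) + 8 + 20 + 29 = 49
σ = (0, 3, 2, 1): (-8) + 8 + (-3) + (-1) = -4
σ = (1, 0, 2, 3): (-1) + 1 + (-3) + 10 = 7
σ = (1, 0, 3, 2): (-1) + 1 + 30 + 29 = 59
σ = (1, 2, 0, 3): (-1) + 11 + 22 + 10 = 42
σ = (1, 2, 3, 0): (-1) + 11 + 30 + (-6) = 34
σ = (1, 3, 0, 2): (-1) + 8 + 22 + 29 = 58
σ = (1, 3, 2, 0): (-1) + 8 + (-3) + (-6) = -2
σ = (2, 0, 1, 3): 26 + 1 + 20 + 10 = 57
σ = (2, 0, 3, 1): 26 + 1 + 30 + (-1) = 56
σ = (2, 1, 0, 3): 26 + 15 + 22 + 10 = 73
σ = (2, 1, 3, 0): 26 + 15 + 30 + (-6) = 65
σ = (2, 3, 0, 1): 26 + 8 + 22 + (-1) = 55
σ = (2, 3, 1, 0): 26 + 8 + 20 + (-6) = 48
σ = (3, 0, 1, 2): 7 + 1 + 20 + 29 = 57
σ = (3, 0, 2, 1): 7 + 1 + (-3) + (-1) = 4
σ = (3, 1, 0, 2): 7 + 15 + 22 + 29 = 73
σ = (3, 1, 2, 0): 7 + 15 + (-3) + (-6) = 13
σ = (3, 2, 0, 1): 7 + 11 + 22 + (-1) = 39
σ = (3, 2, 1, 0): 7 + 11 + 20 + (-6) = 32
Optimal value attained by: σ = (2, 1, 0, 3).
Answer: det⊕(A) = 73; verdict: SINGULAR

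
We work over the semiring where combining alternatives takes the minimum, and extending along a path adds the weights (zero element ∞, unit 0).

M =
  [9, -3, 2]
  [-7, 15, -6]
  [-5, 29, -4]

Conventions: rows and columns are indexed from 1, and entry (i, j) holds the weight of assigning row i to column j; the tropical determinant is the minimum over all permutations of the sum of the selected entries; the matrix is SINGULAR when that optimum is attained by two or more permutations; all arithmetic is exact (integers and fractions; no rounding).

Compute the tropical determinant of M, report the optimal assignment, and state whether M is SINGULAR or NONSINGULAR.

σ = (1, 2, 3): 9 + 15 + (-4) = 20
σ = (1, 3, 2): 9 + (-6) + 29 = 32
σ = (2, 1, 3): (-3) + (-7) + (-4) = -14
σ = (2, 3, 1): (-3) + (-6) + (-5) = -14
σ = (3, 1, 2): 2 + (-7) + 29 = 24
σ = (3, 2, 1): 2 + 15 + (-5) = 12
Optimal value attained by: σ = (2, 1, 3).
Answer: det⊕(M) = -14; verdict: SINGULAR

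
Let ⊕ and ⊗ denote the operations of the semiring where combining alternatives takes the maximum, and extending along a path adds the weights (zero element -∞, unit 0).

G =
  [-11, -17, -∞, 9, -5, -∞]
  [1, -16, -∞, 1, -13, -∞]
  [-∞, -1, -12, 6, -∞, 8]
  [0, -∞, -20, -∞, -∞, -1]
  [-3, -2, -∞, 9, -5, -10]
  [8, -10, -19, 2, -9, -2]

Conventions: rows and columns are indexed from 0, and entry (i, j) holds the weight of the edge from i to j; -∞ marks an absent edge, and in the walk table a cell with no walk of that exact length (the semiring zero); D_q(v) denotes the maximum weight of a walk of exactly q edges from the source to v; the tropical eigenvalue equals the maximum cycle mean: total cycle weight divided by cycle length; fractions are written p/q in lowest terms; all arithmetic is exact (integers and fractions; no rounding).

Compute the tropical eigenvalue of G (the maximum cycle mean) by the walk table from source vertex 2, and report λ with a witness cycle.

q=0: [-∞, -∞, 0, -∞, -∞, -∞]
q=1: [-∞, -1, -12, 6, -∞, 8]
q=2: [16, -2, -11, 10, -1, 6]
q=3: [14, -1, -10, 25, 11, 9]
q=4: [25, 9, 5, 23, 9, 24]
q=5: [32, 14, 5, 34, 20, 22]
q=6: [34, 18, 14, 41, 27, 33]
Optimal cycle mean attained by: cycle 0->3->5->0, total 9 + (-1) + 8, length 3.
Answer: λ = 16/3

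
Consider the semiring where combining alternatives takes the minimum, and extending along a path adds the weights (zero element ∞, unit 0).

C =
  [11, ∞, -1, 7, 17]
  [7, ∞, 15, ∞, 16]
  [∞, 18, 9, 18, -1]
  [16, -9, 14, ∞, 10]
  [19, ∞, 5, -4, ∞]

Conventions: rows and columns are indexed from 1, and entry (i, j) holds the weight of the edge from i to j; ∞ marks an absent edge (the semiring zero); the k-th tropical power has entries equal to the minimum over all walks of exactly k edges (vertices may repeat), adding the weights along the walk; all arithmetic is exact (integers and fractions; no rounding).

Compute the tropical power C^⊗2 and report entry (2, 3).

C^⊗2:
  [22, -2, 8, 13, -2]
  [18, 33, 6, 12, 14]
  [18, 9, 4, -5, 8]
  [-2, 32, 6, 6, 7]
  [12, -13, 10, 23, 4]
Key observation: the optimum is the walk 2->1->3, with weight 7 + (-1) = 6.
Optimal value attained by: walk 2->1->3.
Answer: (C^⊗2)[2][3] = 6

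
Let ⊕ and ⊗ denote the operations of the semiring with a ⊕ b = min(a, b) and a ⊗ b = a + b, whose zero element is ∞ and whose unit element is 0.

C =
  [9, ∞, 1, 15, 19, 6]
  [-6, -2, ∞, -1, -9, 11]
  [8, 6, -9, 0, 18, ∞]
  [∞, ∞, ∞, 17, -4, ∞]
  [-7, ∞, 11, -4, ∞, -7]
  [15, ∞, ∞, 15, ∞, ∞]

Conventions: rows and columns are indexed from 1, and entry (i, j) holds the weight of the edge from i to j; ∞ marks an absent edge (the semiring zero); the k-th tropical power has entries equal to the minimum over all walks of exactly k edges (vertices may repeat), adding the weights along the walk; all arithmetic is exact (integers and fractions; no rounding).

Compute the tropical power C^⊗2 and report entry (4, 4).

C^⊗2:
  [9, 7, -8, 1, 11, 12]
  [-16, -4, -5, -13, -11, -16]
  [-1, -3, -18, -9, -4, 11]
  [-11, ∞, 7, -8, 13, -11]
  [2, 17, -6, 8, -8, -1]
  [24, ∞, 16, 30, 11, 21]
Key observation: the optimum is the walk 4->5->4, with weight (-4) + (-4) = -8.
Optimal value attained by: walk 4->5->4.
Answer: (C^⊗2)[4][4] = -8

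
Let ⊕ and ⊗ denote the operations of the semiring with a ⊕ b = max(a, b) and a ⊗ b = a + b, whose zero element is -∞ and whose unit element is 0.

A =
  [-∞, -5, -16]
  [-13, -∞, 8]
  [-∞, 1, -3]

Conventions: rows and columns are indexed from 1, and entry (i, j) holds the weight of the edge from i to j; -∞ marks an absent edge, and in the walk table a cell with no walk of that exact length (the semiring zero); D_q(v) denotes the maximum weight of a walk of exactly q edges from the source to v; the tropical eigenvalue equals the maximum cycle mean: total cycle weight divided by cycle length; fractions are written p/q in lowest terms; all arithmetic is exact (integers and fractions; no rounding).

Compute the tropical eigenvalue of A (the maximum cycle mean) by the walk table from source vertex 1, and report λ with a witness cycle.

q=0: [0, -∞, -∞]
q=1: [-∞, -5, -16]
q=2: [-18, -15, 3]
q=3: [-28, 4, 0]
Optimal cycle mean attained by: cycle 2->3->2, total 8 + 1, length 2.
Answer: λ = 9/2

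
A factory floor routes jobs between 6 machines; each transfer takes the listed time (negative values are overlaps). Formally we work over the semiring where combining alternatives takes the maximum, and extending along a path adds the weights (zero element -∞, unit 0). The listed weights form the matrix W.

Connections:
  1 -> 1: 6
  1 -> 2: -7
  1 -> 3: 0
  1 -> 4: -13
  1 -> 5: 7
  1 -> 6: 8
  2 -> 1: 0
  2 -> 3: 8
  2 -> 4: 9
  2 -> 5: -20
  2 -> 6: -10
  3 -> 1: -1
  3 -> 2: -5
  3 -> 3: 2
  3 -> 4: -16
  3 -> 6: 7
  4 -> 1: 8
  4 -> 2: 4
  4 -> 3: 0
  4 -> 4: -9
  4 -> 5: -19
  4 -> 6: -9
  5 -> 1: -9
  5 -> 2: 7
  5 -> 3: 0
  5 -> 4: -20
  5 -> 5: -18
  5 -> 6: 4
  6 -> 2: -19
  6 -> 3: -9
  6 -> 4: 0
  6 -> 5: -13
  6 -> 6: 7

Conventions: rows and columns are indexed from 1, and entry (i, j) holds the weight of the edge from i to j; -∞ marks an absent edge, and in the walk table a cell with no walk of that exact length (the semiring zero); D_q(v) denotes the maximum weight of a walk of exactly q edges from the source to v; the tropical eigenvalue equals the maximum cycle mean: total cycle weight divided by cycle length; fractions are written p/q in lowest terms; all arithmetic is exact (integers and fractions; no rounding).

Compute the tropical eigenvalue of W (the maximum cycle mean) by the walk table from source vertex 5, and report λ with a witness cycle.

q=0: [-∞, -∞, -∞, -∞, 0, -∞]
q=1: [-9, 7, 0, -20, -18, 4]
q=2: [7, -5, 15, 16, -2, 11]
q=3: [24, 20, 17, 11, 14, 22]
q=4: [30, 21, 28, 29, 31, 32]
q=5: [37, 38, 31, 32, 37, 39]
q=6: [43, 44, 46, 47, 44, 46]
Optimal cycle mean attained by: cycle 1->5->2->4->1, total 7 + 7 + 9 + 8, length 4.
Answer: λ = 31/4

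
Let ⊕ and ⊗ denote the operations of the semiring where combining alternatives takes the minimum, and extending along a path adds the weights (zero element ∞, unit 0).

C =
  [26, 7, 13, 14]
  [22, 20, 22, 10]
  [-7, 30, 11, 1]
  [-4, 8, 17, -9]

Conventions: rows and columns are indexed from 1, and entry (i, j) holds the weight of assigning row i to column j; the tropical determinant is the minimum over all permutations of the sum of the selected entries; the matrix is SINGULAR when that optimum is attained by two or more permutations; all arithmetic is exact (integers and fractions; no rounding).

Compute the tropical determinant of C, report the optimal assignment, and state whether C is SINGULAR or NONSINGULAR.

σ = (1, 2, 3, 4): 26 + 20 + 11 + (-9) = 48
σ = (1, 2, 4, 3): 26 + 20 + 1 + 17 = 64
σ = (1, 3, 2, 4): 26 + 22 + 30 + (-9) = 69
σ = (1, 3, 4, 2): 26 + 22 + 1 + 8 = 57
σ = (1, 4, 2, 3): 26 + 10 + 30 + 17 = 83
σ = (1, 4, 3, 2): 26 + 10 + 11 + 8 = 55
σ = (2, 1, 3, 4): 7 + 22 + 11 + (-9) = 31
σ = (2, 1, 4, 3): 7 + 22 + 1 + 17 = 47
σ = (2, 3, 1, 4): 7 + 22 + (-7) + (-9) = 13
σ = (2, 3, 4, 1): 7 + 22 + 1 + (-4) = 26
σ = (2, 4, 1, 3): 7 + 10 + (-7) + 17 = 27
σ = (2, 4, 3, 1): 7 + 10 + 11 + (-4) = 24
σ = (3, 1, 2, 4): 13 + 22 + 30 + (-9) = 56
σ = (3, 1, 4, 2): 13 + 22 + 1 + 8 = 44
σ = (3, 2, 1, 4): 13 + 20 + (-7) + (-9) = 17
σ = (3, 2, 4, 1): 13 + 20 + 1 + (-4) = 30
σ = (3, 4, 1, 2): 13 + 10 + (-7) + 8 = 24
σ = (3, 4, 2, 1): 13 + 10 + 30 + (-4) = 49
σ = (4, 1, 2, 3): 14 + 22 + 30 + 17 = 83
σ = (4, 1, 3, 2): 14 + 22 + 11 + 8 = 55
σ = (4, 2, 1, 3): 14 + 20 + (-7) + 17 = 44
σ = (4, 2, 3, 1): 14 + 20 + 11 + (-4) = 41
σ = (4, 3, 1, 2): 14 + 22 + (-7) + 8 = 37
σ = (4, 3, 2, 1): 14 + 22 + 30 + (-4) = 62
Optimal value attained by: σ = (2, 3, 1, 4).
Answer: det⊕(C) = 13; verdict: NONSINGULAR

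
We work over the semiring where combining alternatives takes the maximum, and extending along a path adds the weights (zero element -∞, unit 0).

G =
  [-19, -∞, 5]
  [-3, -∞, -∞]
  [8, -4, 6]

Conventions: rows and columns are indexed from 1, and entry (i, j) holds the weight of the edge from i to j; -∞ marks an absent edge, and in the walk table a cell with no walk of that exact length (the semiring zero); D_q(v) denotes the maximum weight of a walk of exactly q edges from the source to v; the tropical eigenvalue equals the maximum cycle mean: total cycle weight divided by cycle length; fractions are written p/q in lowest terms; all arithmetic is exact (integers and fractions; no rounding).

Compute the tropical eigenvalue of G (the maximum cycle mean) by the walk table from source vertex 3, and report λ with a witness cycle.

q=0: [-∞, -∞, 0]
q=1: [8, -4, 6]
q=2: [14, 2, 13]
q=3: [21, 9, 19]
Optimal cycle mean attained by: cycle 1->3->1, total 5 + 8, length 2.
Answer: λ = 13/2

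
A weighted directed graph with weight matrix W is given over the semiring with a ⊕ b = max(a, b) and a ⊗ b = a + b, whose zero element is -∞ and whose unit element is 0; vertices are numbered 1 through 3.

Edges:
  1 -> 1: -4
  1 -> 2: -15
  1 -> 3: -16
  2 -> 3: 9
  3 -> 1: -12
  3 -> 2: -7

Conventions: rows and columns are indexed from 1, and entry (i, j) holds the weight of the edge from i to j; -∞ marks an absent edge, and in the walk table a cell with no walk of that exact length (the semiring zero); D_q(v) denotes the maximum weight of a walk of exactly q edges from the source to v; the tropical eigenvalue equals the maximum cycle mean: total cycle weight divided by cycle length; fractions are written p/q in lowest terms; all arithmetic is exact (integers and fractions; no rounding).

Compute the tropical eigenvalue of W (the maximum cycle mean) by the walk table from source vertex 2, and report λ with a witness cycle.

q=0: [-∞, 0, -∞]
q=1: [-∞, -∞, 9]
q=2: [-3, 2, -∞]
q=3: [-7, -18, 11]
Optimal cycle mean attained by: cycle 2->3->2, total 9 + (-7), length 2.
Answer: λ = 1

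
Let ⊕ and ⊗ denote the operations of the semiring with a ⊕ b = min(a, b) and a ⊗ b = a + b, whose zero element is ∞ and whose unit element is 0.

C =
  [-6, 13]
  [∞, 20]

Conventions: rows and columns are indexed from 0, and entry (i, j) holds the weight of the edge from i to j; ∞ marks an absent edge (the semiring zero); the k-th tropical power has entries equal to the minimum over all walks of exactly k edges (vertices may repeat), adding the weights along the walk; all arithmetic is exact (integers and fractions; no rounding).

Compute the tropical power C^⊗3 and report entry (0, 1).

C^⊗2:
  [-12, 7]
  [∞, 40]
C^⊗3:
  [-18, 1]
  [∞, 60]
Key observation: the optimum is the walk 0->0->0->1, with weight (-6) + (-6) + 13 = 1.
Optimal value attained by: walk 0->0->0->1.
Answer: (C^⊗3)[0][1] = 1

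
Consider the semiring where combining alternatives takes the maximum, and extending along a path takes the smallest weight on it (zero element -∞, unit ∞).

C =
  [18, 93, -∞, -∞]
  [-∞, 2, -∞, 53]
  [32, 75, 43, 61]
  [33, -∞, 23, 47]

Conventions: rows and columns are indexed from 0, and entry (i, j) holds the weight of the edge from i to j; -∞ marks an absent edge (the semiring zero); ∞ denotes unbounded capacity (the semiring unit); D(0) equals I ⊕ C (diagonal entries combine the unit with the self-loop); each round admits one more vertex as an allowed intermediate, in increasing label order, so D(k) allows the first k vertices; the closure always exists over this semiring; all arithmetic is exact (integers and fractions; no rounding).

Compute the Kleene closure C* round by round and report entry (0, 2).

D(0):
  [∞, 93, -∞, -∞]
  [-∞, ∞, -∞, 53]
  [32, 75, ∞, 61]
  [33, -∞, 23, ∞]
D(1):
  [∞, 93, -∞, -∞]
  [-∞, ∞, -∞, 53]
  [32, 75, ∞, 61]
  [33, 33, 23, ∞]
D(2):
  [∞, 93, -∞, 53]
  [-∞, ∞, -∞, 53]
  [32, 75, ∞, 61]
  [33, 33, 23, ∞]
D(3):
  [∞, 93, -∞, 53]
  [-∞, ∞, -∞, 53]
  [32, 75, ∞, 61]
  [33, 33, 23, ∞]
D(4):
  [∞, 93, 23, 53]
  [33, ∞, 23, 53]
  [33, 75, ∞, 61]
  [33, 33, 23, ∞]
Answer: C*[0][2] = 23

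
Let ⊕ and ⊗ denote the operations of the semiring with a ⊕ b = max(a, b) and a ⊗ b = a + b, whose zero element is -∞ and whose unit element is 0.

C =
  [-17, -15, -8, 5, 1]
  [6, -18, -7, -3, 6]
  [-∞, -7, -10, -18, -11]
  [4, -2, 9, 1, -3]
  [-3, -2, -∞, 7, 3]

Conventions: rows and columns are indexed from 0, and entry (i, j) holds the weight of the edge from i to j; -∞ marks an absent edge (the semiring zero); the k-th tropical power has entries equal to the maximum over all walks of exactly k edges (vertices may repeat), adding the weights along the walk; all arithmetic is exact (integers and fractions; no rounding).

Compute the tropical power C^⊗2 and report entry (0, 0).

C^⊗2:
  [9, 3, 14, 8, 4]
  [3, 4, 6, 13, 9]
  [-1, -13, -9, -4, -1]
  [5, 2, 10, 9, 5]
  [11, 5, 16, 10, 6]
Key observation: the optimum is the walk 0->3->0, with weight 5 + 4 = 9.
Optimal value attained by: walk 0->3->0.
Answer: (C^⊗2)[0][0] = 9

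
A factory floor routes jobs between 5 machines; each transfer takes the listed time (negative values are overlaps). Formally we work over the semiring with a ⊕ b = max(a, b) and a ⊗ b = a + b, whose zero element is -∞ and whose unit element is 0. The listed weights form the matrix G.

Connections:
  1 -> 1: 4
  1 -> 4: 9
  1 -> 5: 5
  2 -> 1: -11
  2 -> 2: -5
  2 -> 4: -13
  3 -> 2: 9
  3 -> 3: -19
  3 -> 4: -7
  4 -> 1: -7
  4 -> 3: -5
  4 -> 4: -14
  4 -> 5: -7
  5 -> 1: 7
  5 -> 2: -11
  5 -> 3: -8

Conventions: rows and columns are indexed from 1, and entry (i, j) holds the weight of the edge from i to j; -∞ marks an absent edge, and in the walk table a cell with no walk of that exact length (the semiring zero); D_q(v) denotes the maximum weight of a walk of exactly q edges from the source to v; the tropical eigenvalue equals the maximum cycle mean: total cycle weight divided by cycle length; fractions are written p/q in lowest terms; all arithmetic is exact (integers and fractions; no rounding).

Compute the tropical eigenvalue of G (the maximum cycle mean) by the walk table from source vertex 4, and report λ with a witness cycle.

q=0: [-∞, -∞, -∞, 0, -∞]
q=1: [-7, -∞, -5, -14, -7]
q=2: [0, 4, -15, 2, -2]
q=3: [5, -1, -3, 9, 5]
q=4: [12, 6, 4, 14, 10]
q=5: [17, 13, 9, 21, 17]
Optimal cycle mean attained by: cycle 1->5->1, total 5 + 7, length 2.
Answer: λ = 6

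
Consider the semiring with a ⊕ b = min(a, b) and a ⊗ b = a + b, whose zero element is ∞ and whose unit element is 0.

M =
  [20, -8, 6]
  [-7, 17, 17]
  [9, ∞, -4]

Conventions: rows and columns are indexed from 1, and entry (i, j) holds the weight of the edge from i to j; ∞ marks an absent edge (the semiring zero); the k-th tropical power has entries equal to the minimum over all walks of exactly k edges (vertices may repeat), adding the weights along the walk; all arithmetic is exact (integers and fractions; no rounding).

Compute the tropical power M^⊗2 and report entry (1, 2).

M^⊗2:
  [-15, 9, 2]
  [10, -15, -1]
  [5, 1, -8]
Key observation: the optimum is the walk 1->2->2, with weight (-8) + 17 = 9.
Optimal value attained by: walk 1->2->2.
Answer: (M^⊗2)[1][2] = 9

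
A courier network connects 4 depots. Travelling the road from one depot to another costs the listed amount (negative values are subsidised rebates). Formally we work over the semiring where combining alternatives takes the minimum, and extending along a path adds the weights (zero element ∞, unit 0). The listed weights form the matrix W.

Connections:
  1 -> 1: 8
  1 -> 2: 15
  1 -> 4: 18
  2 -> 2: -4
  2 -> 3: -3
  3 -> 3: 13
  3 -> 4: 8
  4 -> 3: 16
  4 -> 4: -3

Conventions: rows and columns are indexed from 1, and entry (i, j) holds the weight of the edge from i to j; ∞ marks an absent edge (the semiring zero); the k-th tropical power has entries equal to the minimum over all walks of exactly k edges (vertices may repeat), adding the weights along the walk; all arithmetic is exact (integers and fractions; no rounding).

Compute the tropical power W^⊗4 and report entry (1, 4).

W^⊗2:
  [16, 11, 12, 15]
  [∞, -8, -7, 5]
  [∞, ∞, 24, 5]
  [∞, ∞, 13, -6]
W^⊗3:
  [24, 7, 8, 12]
  [∞, -12, -11, 1]
  [∞, ∞, 21, 2]
  [∞, ∞, 10, -9]
W^⊗4:
  [32, 3, 4, 9]
  [∞, -16, -15, -3]
  [∞, ∞, 18, -1]
  [∞, ∞, 7, -12]
Key observation: the optimum is the walk 1->4->4->4->4, with weight 18 + (-3) + (-3) + (-3) = 9.
Optimal value attained by: walk 1->4->4->4->4.
Answer: (W^⊗4)[1][4] = 9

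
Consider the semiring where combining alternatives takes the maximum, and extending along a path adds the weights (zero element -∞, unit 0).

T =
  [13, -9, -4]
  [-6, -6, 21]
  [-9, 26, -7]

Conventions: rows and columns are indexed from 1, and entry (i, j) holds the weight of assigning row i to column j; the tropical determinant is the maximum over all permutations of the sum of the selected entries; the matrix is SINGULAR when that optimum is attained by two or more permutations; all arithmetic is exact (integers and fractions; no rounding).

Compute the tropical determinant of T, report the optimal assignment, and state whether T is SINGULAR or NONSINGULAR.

σ = (1, 2, 3): 13 + (-6) + (-7) = 0
σ = (1, 3, 2): 13 + 21 + 26 = 60
σ = (2, 1, 3): (-9) + (-6) + (-7) = -22
σ = (2, 3, 1): (-9) + 21 + (-9) = 3
σ = (3, 1, 2): (-4) + (-6) + 26 = 16
σ = (3, 2, 1): (-4) + (-6) + (-9) = -19
Optimal value attained by: σ = (1, 3, 2).
Answer: det⊕(T) = 60; verdict: NONSINGULAR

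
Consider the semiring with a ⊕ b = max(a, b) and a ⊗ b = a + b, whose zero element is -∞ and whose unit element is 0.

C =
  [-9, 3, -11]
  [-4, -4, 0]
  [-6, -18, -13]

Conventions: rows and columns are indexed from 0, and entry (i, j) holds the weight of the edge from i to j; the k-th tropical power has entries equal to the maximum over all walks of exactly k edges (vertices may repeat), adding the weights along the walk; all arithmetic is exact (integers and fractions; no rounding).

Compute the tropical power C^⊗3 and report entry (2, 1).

C^⊗2:
  [-1, -1, 3]
  [-6, -1, -4]
  [-15, -3, -17]
C^⊗3:
  [-3, 2, -1]
  [-5, -3, -1]
  [-7, -7, -3]
Key observation: the optimum is the walk 2->0->1->1, with weight (-6) + 3 + (-4) = -7.
Optimal value attained by: walk 2->0->1->1.
Answer: (C^⊗3)[2][1] = -7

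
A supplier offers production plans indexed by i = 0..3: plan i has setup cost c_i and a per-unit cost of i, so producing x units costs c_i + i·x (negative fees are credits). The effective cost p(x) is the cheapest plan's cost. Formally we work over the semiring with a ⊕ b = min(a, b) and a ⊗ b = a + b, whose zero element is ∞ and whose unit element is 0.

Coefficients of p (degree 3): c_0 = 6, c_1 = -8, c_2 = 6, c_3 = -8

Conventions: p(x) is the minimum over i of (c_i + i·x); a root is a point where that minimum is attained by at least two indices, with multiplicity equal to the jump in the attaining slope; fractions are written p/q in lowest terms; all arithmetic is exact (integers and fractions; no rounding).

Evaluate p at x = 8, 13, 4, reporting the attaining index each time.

p(8) = min(6+0·8=6, -8+1·8=0, 6+2·8=22, -8+3·8=16) = 0 (attained by i=1)
p(13) = min(6+0·13=6, -8+1·13=5, 6+2·13=32, -8+3·13=31) = 5 (attained by i=1)
p(4) = min(6+0·4=6, -8+1·4=-4, 6+2·4=14, -8+3·4=4) = -4 (attained by i=1)
Answer: p(8) = 0; p(13) = 5; p(4) = -4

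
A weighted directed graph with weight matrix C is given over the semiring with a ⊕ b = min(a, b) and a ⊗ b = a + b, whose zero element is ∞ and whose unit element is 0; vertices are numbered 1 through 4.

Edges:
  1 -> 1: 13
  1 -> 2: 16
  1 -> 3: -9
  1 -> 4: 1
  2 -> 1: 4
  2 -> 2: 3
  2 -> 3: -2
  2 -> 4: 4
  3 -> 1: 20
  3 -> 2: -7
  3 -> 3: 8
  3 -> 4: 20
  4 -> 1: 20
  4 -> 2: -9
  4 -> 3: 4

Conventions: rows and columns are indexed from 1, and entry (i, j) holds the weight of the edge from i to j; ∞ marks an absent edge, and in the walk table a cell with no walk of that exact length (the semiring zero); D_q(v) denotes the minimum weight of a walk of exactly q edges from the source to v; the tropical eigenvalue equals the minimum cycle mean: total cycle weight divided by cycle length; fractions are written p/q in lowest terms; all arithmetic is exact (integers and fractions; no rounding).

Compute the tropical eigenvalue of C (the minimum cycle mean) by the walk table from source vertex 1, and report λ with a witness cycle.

q=0: [0, ∞, ∞, ∞]
q=1: [13, 16, -9, 1]
q=2: [11, -16, -1, 11]
q=3: [-12, -13, -18, -12]
q=4: [-9, -25, -21, -11]
Optimal cycle mean attained by: cycle 2->3->2, total (-2) + (-7), length 2.
Answer: λ = -9/2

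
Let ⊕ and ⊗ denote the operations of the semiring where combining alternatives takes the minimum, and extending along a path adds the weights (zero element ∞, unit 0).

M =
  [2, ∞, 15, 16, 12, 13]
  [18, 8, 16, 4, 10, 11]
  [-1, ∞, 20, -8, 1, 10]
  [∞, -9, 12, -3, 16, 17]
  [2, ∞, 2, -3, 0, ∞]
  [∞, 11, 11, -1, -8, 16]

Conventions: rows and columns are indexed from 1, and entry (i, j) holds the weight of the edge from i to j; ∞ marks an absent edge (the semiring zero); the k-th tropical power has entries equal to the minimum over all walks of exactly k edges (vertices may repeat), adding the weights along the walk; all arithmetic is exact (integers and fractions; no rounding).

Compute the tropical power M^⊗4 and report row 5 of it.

M^⊗2:
  [4, 7, 14, 7, 5, 15]
  [12, -5, 12, 1, 3, 19]
  [1, -17, 3, -11, 1, 9]
  [9, -12, 7, -6, 1, 2]
  [1, -12, 2, -6, 0, 12]
  [-6, -10, -6, -11, -8, 16]
M^⊗3:
  [6, -2, 7, 2, 5, 17]
  [5, -8, 5, -2, 3, 6]
  [1, -20, -1, -14, -7, -6]
  [3, -15, 3, -9, -6, -1]
  [1, -15, 2, -9, -2, -1]
  [-7, -20, -6, -14, -8, 1]
M^⊗4:
  [6, -7, 7, -1, 5, 9]
  [4, -11, 5, -5, -2, 3]
  [-5, -23, -5, -17, -14, -9]
  [-4, -18, -4, -12, -9, -4]
  [0, -18, 0, -12, -9, -4]
  [-7, -23, -6, -17, -10, -9]
Answer: row 5 of M^⊗4 = [0, -18, 0, -12, -9, -4]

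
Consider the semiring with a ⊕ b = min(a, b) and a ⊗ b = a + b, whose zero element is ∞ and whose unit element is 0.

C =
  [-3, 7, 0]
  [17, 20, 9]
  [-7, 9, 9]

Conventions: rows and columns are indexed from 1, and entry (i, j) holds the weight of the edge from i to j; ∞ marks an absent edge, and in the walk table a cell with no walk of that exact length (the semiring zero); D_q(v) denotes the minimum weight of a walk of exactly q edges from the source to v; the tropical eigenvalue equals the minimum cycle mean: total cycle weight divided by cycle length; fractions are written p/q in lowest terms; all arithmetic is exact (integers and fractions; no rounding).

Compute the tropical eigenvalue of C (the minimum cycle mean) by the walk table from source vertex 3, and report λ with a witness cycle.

q=0: [∞, ∞, 0]
q=1: [-7, 9, 9]
q=2: [-10, 0, -7]
q=3: [-14, -3, -10]
Optimal cycle mean attained by: cycle 1->3->1, total 0 + (-7), length 2.
Answer: λ = -7/2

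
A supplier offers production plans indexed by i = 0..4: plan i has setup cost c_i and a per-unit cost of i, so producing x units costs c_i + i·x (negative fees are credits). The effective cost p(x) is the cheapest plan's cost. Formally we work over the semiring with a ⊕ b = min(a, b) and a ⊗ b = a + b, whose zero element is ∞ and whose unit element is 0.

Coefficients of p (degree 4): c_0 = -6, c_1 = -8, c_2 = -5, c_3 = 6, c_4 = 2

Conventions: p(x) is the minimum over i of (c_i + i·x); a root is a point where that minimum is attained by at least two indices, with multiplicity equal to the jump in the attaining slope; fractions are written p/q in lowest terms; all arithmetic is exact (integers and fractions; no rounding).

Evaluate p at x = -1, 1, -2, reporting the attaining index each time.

p(-1) = min(-6+0·(-1)=-6, -8+1·(-1)=-9, -5+2·(-1)=-7, 6+3·(-1)=3, 2+4·(-1)=-2) = -9 (attained by i=1)
p(1) = min(-6+0·1=-6, -8+1·1=-7, -5+2·1=-3, 6+3·1=9, 2+4·1=6) = -7 (attained by i=1)
p(-2) = min(-6+0·(-2)=-6, -8+1·(-2)=-10, -5+2·(-2)=-9, 6+3·(-2)=0, 2+4·(-2)=-6) = -10 (attained by i=1)
Answer: p(-1) = -9; p(1) = -7; p(-2) = -10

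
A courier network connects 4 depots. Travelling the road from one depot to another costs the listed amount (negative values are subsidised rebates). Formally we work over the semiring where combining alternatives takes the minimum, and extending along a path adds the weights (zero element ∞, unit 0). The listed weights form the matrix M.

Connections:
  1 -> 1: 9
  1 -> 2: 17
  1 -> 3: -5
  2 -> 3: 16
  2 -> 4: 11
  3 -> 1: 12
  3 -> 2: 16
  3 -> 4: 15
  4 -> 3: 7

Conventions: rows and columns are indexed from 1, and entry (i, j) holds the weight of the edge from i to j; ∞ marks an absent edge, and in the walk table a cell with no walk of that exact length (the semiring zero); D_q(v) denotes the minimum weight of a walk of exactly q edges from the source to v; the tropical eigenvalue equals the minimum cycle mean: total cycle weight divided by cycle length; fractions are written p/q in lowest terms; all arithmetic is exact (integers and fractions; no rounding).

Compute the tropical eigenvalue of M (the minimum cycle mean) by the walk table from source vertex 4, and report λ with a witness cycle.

q=0: [∞, ∞, ∞, 0]
q=1: [∞, ∞, 7, ∞]
q=2: [19, 23, ∞, 22]
q=3: [28, 36, 14, 34]
q=4: [26, 30, 23, 29]
Optimal cycle mean attained by: cycle 1->3->1, total (-5) + 12, length 2.
Answer: λ = 7/2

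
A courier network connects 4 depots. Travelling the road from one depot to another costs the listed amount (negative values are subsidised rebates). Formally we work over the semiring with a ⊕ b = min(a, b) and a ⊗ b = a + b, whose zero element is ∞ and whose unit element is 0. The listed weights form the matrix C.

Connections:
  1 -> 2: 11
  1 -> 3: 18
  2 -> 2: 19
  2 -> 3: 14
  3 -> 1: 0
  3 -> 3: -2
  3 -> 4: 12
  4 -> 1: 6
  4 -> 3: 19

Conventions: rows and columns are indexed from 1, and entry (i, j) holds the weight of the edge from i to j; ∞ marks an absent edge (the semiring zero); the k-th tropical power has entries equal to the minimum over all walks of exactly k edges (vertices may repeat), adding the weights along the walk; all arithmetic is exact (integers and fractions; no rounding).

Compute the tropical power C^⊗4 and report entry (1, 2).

C^⊗2:
  [18, 30, 16, 30]
  [14, 38, 12, 26]
  [-2, 11, -4, 10]
  [19, 17, 17, 31]
C^⊗3:
  [16, 29, 14, 28]
  [12, 25, 10, 24]
  [-4, 9, -6, 8]
  [17, 30, 15, 29]
C^⊗4:
  [14, 27, 12, 26]
  [10, 23, 8, 22]
  [-6, 7, -8, 6]
  [15, 28, 13, 27]
Key observation: the optimum is the walk 1->3->3->1->2, with weight 18 + (-2) + 0 + 11 = 27.
Optimal value attained by: walk 1->3->3->1->2.
Answer: (C^⊗4)[1][2] = 27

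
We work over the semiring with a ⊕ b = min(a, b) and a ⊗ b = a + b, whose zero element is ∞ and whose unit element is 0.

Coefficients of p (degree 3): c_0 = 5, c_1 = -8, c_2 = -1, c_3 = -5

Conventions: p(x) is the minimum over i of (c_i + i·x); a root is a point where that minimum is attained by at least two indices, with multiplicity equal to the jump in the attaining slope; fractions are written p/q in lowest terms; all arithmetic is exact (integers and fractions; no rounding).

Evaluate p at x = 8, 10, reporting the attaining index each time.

p(8) = min(5+0·8=5, -8+1·8=0, -1+2·8=15, -5+3·8=19) = 0 (attained by i=1)
p(10) = min(5+0·10=5, -8+1·10=2, -1+2·10=19, -5+3·10=25) = 2 (attained by i=1)
Answer: p(8) = 0; p(10) = 2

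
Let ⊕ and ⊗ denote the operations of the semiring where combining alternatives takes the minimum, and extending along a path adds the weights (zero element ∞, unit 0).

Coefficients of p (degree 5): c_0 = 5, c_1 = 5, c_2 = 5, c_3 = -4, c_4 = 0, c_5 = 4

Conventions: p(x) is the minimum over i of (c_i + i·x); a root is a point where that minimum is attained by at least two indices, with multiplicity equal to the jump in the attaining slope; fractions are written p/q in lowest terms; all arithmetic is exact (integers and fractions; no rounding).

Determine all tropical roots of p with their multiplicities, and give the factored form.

hull edge (i=0, c=5) to (i=3, c=-4): slope -3, span 3
hull edge (i=3, c=-4) to (i=5, c=4): slope 4, span 2
Factored form: p(x) = 4 ⊗ (x ⊕ (-4)) ⊗ (x ⊕ (-4)) ⊗ (x ⊕ 3) ⊗ (x ⊕ 3) ⊗ (x ⊕ 3)
Answer: roots = -4 (mult 2), 3 (mult 3)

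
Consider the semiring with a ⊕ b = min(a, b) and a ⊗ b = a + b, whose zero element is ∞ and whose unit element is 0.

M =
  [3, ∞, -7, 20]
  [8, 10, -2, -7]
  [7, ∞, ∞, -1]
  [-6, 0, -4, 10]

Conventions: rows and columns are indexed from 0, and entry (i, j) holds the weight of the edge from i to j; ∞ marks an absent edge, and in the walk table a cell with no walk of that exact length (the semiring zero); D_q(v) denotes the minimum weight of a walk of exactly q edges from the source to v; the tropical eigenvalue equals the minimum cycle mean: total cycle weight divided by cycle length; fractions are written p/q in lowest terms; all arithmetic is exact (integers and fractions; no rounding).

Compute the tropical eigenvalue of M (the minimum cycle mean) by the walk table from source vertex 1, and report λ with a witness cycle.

q=0: [∞, 0, ∞, ∞]
q=1: [8, 10, -2, -7]
q=2: [-13, -7, -11, -3]
q=3: [-10, -3, -20, -14]
q=4: [-20, -14, -18, -21]
Optimal cycle mean attained by: cycle 0->2->3->0, total (-7) + (-1) + (-6), length 3.
Answer: λ = -14/3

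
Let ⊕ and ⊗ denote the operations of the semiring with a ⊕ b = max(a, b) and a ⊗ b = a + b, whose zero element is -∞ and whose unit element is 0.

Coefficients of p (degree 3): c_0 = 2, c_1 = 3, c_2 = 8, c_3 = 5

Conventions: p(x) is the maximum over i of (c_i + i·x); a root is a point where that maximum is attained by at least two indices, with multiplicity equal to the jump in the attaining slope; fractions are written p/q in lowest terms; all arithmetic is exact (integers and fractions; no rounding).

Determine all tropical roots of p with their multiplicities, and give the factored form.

hull edge (i=0, c=2) to (i=2, c=8): slope 3, span 2
hull edge (i=2, c=8) to (i=3, c=5): slope -3, span 1
Factored form: p(x) = 5 ⊗ (x ⊕ (-3)) ⊗ (x ⊕ (-3)) ⊗ (x ⊕ 3)
Answer: roots = -3 (mult 2), 3 (mult 1)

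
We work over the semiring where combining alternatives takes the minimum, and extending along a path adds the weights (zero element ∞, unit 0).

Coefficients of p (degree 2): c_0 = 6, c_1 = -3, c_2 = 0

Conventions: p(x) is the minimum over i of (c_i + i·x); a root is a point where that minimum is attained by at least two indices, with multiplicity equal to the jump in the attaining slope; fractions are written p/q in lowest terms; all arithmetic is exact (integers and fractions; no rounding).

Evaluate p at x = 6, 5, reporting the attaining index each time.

p(6) = min(6+0·6=6, -3+1·6=3, 0+2·6=12) = 3 (attained by i=1)
p(5) = min(6+0·5=6, -3+1·5=2, 0+2·5=10) = 2 (attained by i=1)
Answer: p(6) = 3; p(5) = 2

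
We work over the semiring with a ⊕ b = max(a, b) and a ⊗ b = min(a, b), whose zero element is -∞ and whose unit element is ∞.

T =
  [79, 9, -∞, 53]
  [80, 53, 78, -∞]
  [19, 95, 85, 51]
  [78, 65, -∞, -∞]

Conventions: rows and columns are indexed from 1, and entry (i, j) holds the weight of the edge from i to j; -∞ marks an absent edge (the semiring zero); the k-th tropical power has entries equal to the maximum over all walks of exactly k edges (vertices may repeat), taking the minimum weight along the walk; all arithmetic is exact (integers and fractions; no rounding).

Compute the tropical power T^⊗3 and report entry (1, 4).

T^⊗2:
  [79, 53, 9, 53]
  [79, 78, 78, 53]
  [80, 85, 85, 51]
  [78, 53, 65, 53]
T^⊗3:
  [79, 53, 53, 53]
  [79, 78, 78, 53]
  [80, 85, 85, 53]
  [78, 65, 65, 53]
Key observation: the optimum is the walk 1->1->1->4, with weight 79 min 79 min 53 = 53.
Optimal value attained by: walk 1->1->1->4.
Answer: (T^⊗3)[1][4] = 53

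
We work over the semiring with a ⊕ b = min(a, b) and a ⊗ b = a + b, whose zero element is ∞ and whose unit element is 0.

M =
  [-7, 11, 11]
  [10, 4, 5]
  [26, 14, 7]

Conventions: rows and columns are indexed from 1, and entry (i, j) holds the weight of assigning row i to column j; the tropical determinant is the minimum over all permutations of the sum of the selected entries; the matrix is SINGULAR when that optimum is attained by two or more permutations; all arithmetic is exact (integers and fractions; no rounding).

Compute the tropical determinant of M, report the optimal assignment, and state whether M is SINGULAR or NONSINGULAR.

σ = (1, 2, 3): (-7) + 4 + 7 = 4
σ = (1, 3, 2): (-7) + 5 + 14 = 12
σ = (2, 1, 3): 11 + 10 + 7 = 28
σ = (2, 3, 1): 11 + 5 + 26 = 42
σ = (3, 1, 2): 11 + 10 + 14 = 35
σ = (3, 2, 1): 11 + 4 + 26 = 41
Optimal value attained by: σ = (1, 2, 3).
Answer: det⊕(M) = 4; verdict: NONSINGULAR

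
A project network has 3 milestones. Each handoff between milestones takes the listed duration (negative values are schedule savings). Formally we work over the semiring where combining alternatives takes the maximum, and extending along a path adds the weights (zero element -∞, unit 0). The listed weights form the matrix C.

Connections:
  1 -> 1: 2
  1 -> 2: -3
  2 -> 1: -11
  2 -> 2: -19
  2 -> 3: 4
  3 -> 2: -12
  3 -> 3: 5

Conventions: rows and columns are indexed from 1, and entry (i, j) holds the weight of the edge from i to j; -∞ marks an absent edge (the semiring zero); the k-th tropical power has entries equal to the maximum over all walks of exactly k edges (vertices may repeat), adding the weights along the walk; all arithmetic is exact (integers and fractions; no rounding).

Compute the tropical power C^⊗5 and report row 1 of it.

C^⊗2:
  [4, -1, 1]
  [-9, -8, 9]
  [-23, -7, 10]
C^⊗3:
  [6, 1, 6]
  [-7, -3, 14]
  [-18, -2, 15]
C^⊗4:
  [8, 3, 11]
  [-5, 2, 19]
  [-13, 3, 20]
C^⊗5:
  [10, 5, 16]
  [-3, 7, 24]
  [-8, 8, 25]
Answer: row 1 of C^⊗5 = [10, 5, 16]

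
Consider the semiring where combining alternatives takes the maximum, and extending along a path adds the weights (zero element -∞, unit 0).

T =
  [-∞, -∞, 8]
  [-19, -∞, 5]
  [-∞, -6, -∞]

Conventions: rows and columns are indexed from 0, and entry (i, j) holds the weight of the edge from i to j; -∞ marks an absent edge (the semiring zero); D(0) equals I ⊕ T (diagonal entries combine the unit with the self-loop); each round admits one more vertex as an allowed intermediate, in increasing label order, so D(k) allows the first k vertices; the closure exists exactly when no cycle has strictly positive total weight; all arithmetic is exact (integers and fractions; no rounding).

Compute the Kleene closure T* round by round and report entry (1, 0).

D(0):
  [0, -∞, 8]
  [-19, 0, 5]
  [-∞, -6, 0]
D(1):
  [0, -∞, 8]
  [-19, 0, 5]
  [-∞, -6, 0]
D(2):
  [0, -∞, 8]
  [-19, 0, 5]
  [-25, -6, 0]
D(3):
  [0, 2, 8]
  [-19, 0, 5]
  [-25, -6, 0]
Answer: T*[1][0] = -19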